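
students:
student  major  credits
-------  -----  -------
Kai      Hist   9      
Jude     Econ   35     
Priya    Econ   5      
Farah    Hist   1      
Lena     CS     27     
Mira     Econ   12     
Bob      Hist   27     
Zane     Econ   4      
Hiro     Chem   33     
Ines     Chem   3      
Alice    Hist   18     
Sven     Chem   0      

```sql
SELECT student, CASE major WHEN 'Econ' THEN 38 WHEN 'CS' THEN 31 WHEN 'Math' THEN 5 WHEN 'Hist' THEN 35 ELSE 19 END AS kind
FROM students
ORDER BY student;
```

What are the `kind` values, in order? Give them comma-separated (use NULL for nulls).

35, 35, 35, 19, 19, 38, 35, 31, 38, 38, 19, 38

student=Alice: major='Hist' → 35
student=Bob: major='Hist' → 35
student=Farah: major='Hist' → 35
student=Hiro: ELSE → 19
student=Ines: ELSE → 19
student=Jude: major='Econ' → 38
student=Kai: major='Hist' → 35
student=Lena: major='CS' → 31
student=Mira: major='Econ' → 38
student=Priya: major='Econ' → 38
student=Sven: ELSE → 19
student=Zane: major='Econ' → 38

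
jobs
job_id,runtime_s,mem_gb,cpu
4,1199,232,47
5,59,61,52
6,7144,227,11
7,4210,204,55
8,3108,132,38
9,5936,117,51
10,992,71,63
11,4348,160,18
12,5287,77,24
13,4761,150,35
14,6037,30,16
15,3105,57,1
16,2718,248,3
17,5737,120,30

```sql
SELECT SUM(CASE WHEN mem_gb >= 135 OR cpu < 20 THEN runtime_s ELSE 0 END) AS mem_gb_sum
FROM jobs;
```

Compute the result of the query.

33522

job_id=4: ✓ → 1199
job_id=5: ✗
job_id=6: ✓ → 7144
job_id=7: ✓ → 4210
job_id=8: ✗
job_id=9: ✗
job_id=10: ✗
job_id=11: ✓ → 4348
job_id=12: ✗
job_id=13: ✓ → 4761
job_id=14: ✓ → 6037
job_id=15: ✓ → 3105
job_id=16: ✓ → 2718
job_id=17: ✗
mem_gb_sum = 1199 + 7144 + 4210 + 4348 + 4761 + 6037 + 3105 + 2718 = 33522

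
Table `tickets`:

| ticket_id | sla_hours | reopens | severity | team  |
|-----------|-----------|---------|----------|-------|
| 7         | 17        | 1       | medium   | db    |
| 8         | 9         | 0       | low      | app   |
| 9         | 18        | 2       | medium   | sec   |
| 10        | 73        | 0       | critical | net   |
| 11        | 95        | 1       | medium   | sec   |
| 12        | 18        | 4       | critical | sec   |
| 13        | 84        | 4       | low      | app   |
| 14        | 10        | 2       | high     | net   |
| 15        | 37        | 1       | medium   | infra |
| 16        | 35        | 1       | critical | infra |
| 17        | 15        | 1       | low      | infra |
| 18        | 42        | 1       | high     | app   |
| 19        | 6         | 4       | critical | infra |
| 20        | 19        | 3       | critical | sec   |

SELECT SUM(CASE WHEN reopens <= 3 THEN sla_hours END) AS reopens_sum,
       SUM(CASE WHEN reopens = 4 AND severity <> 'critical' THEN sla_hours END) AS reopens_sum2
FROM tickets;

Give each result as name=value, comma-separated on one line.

reopens_sum=370, reopens_sum2=84

[reopens_sum: reopens <= 3]
ticket_id=7: ✓ → 17
ticket_id=8: ✓ → 9
ticket_id=9: ✓ → 18
ticket_id=10: ✓ → 73
ticket_id=11: ✓ → 95
ticket_id=12: ✗
ticket_id=13: ✗
ticket_id=14: ✓ → 10
ticket_id=15: ✓ → 37
ticket_id=16: ✓ → 35
ticket_id=17: ✓ → 15
ticket_id=18: ✓ → 42
ticket_id=19: ✗
ticket_id=20: ✓ → 19
reopens_sum = 17 + 9 + 18 + 73 + 95 + 10 + 37 + 35 + 15 + 42 + 19 = 370
—
[reopens_sum2: reopens = 4 AND severity <> 'critical']
ticket_id=7: ✗
ticket_id=8: ✗
ticket_id=9: ✗
ticket_id=10: ✗
ticket_id=11: ✗
ticket_id=12: ✗
ticket_id=13: ✓ → 84
ticket_id=14: ✗
ticket_id=15: ✗
ticket_id=16: ✗
ticket_id=17: ✗
ticket_id=18: ✗
ticket_id=19: ✗
ticket_id=20: ✗
reopens_sum2 = 84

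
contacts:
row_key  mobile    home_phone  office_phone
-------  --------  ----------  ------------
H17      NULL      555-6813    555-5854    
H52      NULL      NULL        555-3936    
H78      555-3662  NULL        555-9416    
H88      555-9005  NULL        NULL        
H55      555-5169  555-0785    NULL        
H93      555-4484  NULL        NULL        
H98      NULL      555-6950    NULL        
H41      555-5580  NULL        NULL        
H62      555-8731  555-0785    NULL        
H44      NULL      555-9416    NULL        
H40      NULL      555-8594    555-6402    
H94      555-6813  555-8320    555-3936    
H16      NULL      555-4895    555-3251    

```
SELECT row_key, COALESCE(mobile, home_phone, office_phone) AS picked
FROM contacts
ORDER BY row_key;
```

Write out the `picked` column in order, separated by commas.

row_key=H16: mobile=NULL, home_phone=555-4895 → 555-4895
row_key=H17: mobile=NULL, home_phone=555-6813 → 555-6813
row_key=H40: mobile=NULL, home_phone=555-8594 → 555-8594
row_key=H41: mobile=555-5580 → 555-5580
row_key=H44: mobile=NULL, home_phone=555-9416 → 555-9416
row_key=H52: mobile=NULL, home_phone=NULL, office_phone=555-3936 → 555-3936
row_key=H55: mobile=555-5169 → 555-5169
row_key=H62: mobile=555-8731 → 555-8731
row_key=H78: mobile=555-3662 → 555-3662
row_key=H88: mobile=555-9005 → 555-9005
row_key=H93: mobile=555-4484 → 555-4484
row_key=H94: mobile=555-6813 → 555-6813
row_key=H98: mobile=NULL, home_phone=555-6950 → 555-6950

555-4895, 555-6813, 555-8594, 555-5580, 555-9416, 555-3936, 555-5169, 555-8731, 555-3662, 555-9005, 555-4484, 555-6813, 555-6950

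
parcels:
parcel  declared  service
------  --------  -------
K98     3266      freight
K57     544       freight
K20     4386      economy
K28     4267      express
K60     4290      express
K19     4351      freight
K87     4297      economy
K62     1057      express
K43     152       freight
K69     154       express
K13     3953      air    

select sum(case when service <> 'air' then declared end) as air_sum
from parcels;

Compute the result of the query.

26764

parcel=K98: ✓ → 3266
parcel=K57: ✓ → 544
parcel=K20: ✓ → 4386
parcel=K28: ✓ → 4267
parcel=K60: ✓ → 4290
parcel=K19: ✓ → 4351
parcel=K87: ✓ → 4297
parcel=K62: ✓ → 1057
parcel=K43: ✓ → 152
parcel=K69: ✓ → 154
parcel=K13: ✗
air_sum = 3266 + 544 + 4386 + 4267 + 4290 + 4351 + 4297 + 1057 + 152 + 154 = 26764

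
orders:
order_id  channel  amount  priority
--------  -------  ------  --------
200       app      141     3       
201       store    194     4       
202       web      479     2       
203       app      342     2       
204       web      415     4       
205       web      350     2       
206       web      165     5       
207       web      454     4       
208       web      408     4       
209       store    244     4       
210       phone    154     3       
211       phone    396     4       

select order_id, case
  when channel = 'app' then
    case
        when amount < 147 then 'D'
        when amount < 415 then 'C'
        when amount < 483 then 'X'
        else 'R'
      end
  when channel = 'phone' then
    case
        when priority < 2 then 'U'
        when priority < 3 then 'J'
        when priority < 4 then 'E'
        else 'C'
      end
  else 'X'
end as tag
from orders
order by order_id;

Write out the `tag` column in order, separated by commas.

order_id=200: channel='app' → inner[amount < 147] → D
order_id=201: channel='store' → outer ELSE → X
order_id=202: channel='web' → outer ELSE → X
order_id=203: channel='app' → inner[amount < 415] → C
order_id=204: channel='web' → outer ELSE → X
order_id=205: channel='web' → outer ELSE → X
order_id=206: channel='web' → outer ELSE → X
order_id=207: channel='web' → outer ELSE → X
order_id=208: channel='web' → outer ELSE → X
order_id=209: channel='store' → outer ELSE → X
order_id=210: channel='phone' → inner[priority < 4] → E
order_id=211: channel='phone' → inner[ELSE] → C

D, X, X, C, X, X, X, X, X, X, E, C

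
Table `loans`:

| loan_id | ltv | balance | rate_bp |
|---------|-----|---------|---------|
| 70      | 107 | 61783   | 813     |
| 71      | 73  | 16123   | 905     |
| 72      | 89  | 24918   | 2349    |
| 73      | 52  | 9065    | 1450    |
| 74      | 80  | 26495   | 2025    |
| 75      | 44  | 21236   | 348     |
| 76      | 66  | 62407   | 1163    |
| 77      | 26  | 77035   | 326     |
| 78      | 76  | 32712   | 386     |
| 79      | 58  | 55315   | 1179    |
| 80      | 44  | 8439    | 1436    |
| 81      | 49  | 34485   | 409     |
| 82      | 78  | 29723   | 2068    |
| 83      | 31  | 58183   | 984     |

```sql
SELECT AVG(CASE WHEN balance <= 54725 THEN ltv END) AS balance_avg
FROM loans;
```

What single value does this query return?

loan_id=70: ✗
loan_id=71: ✓ → 73
loan_id=72: ✓ → 89
loan_id=73: ✓ → 52
loan_id=74: ✓ → 80
loan_id=75: ✓ → 44
loan_id=76: ✗
loan_id=77: ✗
loan_id=78: ✓ → 76
loan_id=79: ✗
loan_id=80: ✓ → 44
loan_id=81: ✓ → 49
loan_id=82: ✓ → 78
loan_id=83: ✗
balance_avg = (73 + 89 + 52 + 80 + 44 + 76 + 44 + 49 + 78) / 9 = 65

65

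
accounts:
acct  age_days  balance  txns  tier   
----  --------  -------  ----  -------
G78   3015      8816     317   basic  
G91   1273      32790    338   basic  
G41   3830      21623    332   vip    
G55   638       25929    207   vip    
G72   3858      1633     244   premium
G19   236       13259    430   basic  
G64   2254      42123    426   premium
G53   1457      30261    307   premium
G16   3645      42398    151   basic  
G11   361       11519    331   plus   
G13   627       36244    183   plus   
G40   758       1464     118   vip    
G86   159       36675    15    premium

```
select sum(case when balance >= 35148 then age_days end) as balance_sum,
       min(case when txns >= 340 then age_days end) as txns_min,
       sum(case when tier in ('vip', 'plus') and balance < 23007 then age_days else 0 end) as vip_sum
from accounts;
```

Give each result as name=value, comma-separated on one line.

balance_sum=6685, txns_min=236, vip_sum=4949

[balance_sum: balance >= 35148]
acct=G78: ✗
acct=G91: ✗
acct=G41: ✗
acct=G55: ✗
acct=G72: ✗
acct=G19: ✗
acct=G64: ✓ → 2254
acct=G53: ✗
acct=G16: ✓ → 3645
acct=G11: ✗
acct=G13: ✓ → 627
acct=G40: ✗
acct=G86: ✓ → 159
balance_sum = 2254 + 3645 + 627 + 159 = 6685
—
[txns_min: txns >= 340]
acct=G78: ✗
acct=G91: ✗
acct=G41: ✗
acct=G55: ✗
acct=G72: ✗
acct=G19: ✓ → 236
acct=G64: ✓ → 2254
acct=G53: ✗
acct=G16: ✗
acct=G11: ✗
acct=G13: ✗
acct=G40: ✗
acct=G86: ✗
txns_min = MIN(236, 2254) = 236
—
[vip_sum: tier in ('vip', 'plus') and balance < 23007]
acct=G78: ✗
acct=G91: ✗
acct=G41: ✓ → 3830
acct=G55: ✗
acct=G72: ✗
acct=G19: ✗
acct=G64: ✗
acct=G53: ✗
acct=G16: ✗
acct=G11: ✓ → 361
acct=G13: ✗
acct=G40: ✓ → 758
acct=G86: ✗
vip_sum = 3830 + 361 + 758 = 4949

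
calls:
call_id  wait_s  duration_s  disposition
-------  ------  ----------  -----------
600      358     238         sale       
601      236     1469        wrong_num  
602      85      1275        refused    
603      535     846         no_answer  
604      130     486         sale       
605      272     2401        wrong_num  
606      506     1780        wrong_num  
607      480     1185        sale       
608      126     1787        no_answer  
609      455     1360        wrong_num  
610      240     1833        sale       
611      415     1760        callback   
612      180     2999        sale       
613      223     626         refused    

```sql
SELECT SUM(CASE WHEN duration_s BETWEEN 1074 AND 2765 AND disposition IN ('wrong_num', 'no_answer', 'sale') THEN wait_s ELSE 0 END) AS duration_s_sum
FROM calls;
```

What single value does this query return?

2315

call_id=600: ✗
call_id=601: ✓ → 236
call_id=602: ✗
call_id=603: ✗
call_id=604: ✗
call_id=605: ✓ → 272
call_id=606: ✓ → 506
call_id=607: ✓ → 480
call_id=608: ✓ → 126
call_id=609: ✓ → 455
call_id=610: ✓ → 240
call_id=611: ✗
call_id=612: ✗
call_id=613: ✗
duration_s_sum = 236 + 272 + 506 + 480 + 126 + 455 + 240 = 2315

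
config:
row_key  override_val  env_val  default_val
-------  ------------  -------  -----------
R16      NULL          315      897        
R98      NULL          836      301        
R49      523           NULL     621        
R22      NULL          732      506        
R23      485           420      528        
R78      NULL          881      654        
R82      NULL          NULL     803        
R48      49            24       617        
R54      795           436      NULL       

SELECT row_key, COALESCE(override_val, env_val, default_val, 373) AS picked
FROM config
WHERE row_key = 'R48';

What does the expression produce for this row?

49

row_key = R48: override_val=49, env_val=24, default_val=617.
override_val=49 → 49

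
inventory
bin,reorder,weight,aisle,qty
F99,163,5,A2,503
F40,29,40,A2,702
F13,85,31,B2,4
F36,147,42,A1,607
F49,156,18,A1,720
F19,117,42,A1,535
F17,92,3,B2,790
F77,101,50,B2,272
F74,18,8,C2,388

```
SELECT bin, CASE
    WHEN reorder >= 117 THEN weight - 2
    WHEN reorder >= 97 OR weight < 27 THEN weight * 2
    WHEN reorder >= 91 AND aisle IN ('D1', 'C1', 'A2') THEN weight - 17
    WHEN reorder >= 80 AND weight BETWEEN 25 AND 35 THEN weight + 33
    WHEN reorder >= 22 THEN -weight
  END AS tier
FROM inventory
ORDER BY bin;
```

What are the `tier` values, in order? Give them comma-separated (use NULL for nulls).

bin=F13: reorder >= 80 AND weight BETWEEN 25 AND 35 → 64
bin=F17: reorder >= 97 OR weight < 27 → 6
bin=F19: reorder >= 117 → 40
bin=F36: reorder >= 117 → 40
bin=F40: reorder >= 22 → -40
bin=F49: reorder >= 117 → 16
bin=F74: reorder >= 97 OR weight < 27 → 16
bin=F77: reorder >= 97 OR weight < 27 → 100
bin=F99: reorder >= 117 → 3

64, 6, 40, 40, -40, 16, 16, 100, 3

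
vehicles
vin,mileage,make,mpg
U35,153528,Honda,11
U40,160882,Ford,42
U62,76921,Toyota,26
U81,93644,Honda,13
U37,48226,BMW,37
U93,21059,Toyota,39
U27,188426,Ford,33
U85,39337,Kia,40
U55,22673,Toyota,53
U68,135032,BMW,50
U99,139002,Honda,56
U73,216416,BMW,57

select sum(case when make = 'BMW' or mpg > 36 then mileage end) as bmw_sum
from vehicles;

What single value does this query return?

vin=U35: ✗
vin=U40: ✓ → 160882
vin=U62: ✗
vin=U81: ✗
vin=U37: ✓ → 48226
vin=U93: ✓ → 21059
vin=U27: ✗
vin=U85: ✓ → 39337
vin=U55: ✓ → 22673
vin=U68: ✓ → 135032
vin=U99: ✓ → 139002
vin=U73: ✓ → 216416
bmw_sum = 160882 + 48226 + 21059 + 39337 + 22673 + 135032 + 139002 + 216416 = 782627

782627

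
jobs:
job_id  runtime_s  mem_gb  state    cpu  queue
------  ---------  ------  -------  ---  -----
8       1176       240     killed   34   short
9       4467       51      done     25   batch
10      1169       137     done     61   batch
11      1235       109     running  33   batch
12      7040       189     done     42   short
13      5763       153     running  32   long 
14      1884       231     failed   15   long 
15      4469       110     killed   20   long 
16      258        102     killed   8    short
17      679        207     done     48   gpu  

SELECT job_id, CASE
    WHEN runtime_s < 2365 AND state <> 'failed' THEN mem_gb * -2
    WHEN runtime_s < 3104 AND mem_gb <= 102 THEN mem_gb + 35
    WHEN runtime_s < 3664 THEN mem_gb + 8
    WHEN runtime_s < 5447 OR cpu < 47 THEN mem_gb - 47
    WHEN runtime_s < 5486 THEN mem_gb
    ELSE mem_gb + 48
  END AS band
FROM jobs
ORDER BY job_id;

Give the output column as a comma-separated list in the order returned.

-480, 4, -274, -218, 142, 106, 239, 63, -204, -414

job_id=8: runtime_s < 2365 AND state <> 'failed' → -480
job_id=9: runtime_s < 5447 OR cpu < 47 → 4
job_id=10: runtime_s < 2365 AND state <> 'failed' → -274
job_id=11: runtime_s < 2365 AND state <> 'failed' → -218
job_id=12: runtime_s < 5447 OR cpu < 47 → 142
job_id=13: runtime_s < 5447 OR cpu < 47 → 106
job_id=14: runtime_s < 3664 → 239
job_id=15: runtime_s < 5447 OR cpu < 47 → 63
job_id=16: runtime_s < 2365 AND state <> 'failed' → -204
job_id=17: runtime_s < 2365 AND state <> 'failed' → -414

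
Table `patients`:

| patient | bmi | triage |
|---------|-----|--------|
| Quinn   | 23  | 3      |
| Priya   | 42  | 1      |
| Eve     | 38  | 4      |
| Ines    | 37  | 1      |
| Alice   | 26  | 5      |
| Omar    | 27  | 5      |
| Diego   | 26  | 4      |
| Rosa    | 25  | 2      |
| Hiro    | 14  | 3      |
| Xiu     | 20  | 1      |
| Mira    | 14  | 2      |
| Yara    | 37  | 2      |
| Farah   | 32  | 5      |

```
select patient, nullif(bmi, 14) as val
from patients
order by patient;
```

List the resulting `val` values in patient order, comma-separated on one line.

26, 26, 38, 32, NULL, 37, NULL, 27, 42, 23, 25, 20, 37

patient=Alice: bmi=26 vs 14: differ → 26
patient=Diego: bmi=26 vs 14: differ → 26
patient=Eve: bmi=38 vs 14: differ → 38
patient=Farah: bmi=32 vs 14: differ → 32
patient=Hiro: bmi=14 vs 14: equal → NULL
patient=Ines: bmi=37 vs 14: differ → 37
patient=Mira: bmi=14 vs 14: equal → NULL
patient=Omar: bmi=27 vs 14: differ → 27
patient=Priya: bmi=42 vs 14: differ → 42
patient=Quinn: bmi=23 vs 14: differ → 23
patient=Rosa: bmi=25 vs 14: differ → 25
patient=Xiu: bmi=20 vs 14: differ → 20
patient=Yara: bmi=37 vs 14: differ → 37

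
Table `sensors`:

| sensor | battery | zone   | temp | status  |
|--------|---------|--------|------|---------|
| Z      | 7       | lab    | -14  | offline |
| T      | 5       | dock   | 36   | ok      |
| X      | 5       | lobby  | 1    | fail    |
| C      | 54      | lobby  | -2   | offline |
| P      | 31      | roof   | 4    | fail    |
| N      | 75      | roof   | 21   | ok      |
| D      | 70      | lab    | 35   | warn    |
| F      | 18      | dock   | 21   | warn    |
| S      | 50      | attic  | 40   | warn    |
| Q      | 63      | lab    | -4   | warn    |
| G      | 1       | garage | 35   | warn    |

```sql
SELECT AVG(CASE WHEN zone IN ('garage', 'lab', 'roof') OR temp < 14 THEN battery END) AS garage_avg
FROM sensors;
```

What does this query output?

38.25

sensor=Z: ✓ → 7
sensor=T: ✗
sensor=X: ✓ → 5
sensor=C: ✓ → 54
sensor=P: ✓ → 31
sensor=N: ✓ → 75
sensor=D: ✓ → 70
sensor=F: ✗
sensor=S: ✗
sensor=Q: ✓ → 63
sensor=G: ✓ → 1
garage_avg = (7 + 5 + 54 + 31 + 75 + 70 + 63 + 1) / 8 = 38.25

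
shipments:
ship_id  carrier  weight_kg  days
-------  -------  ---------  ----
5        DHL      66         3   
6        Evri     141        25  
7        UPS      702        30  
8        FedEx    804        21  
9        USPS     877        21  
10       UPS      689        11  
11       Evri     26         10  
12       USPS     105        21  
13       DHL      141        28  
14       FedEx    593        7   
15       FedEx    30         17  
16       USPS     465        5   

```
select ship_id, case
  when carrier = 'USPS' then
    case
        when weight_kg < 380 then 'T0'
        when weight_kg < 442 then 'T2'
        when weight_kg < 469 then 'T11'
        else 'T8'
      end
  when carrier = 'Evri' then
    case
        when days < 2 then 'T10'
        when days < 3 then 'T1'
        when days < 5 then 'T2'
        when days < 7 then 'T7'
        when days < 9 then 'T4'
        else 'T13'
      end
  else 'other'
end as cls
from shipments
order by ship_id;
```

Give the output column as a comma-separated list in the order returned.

ship_id=5: carrier='DHL' → outer ELSE → other
ship_id=6: carrier='Evri' → inner[ELSE] → T13
ship_id=7: carrier='UPS' → outer ELSE → other
ship_id=8: carrier='FedEx' → outer ELSE → other
ship_id=9: carrier='USPS' → inner[ELSE] → T8
ship_id=10: carrier='UPS' → outer ELSE → other
ship_id=11: carrier='Evri' → inner[ELSE] → T13
ship_id=12: carrier='USPS' → inner[weight_kg < 380] → T0
ship_id=13: carrier='DHL' → outer ELSE → other
ship_id=14: carrier='FedEx' → outer ELSE → other
ship_id=15: carrier='FedEx' → outer ELSE → other
ship_id=16: carrier='USPS' → inner[weight_kg < 469] → T11

other, T13, other, other, T8, other, T13, T0, other, other, other, T11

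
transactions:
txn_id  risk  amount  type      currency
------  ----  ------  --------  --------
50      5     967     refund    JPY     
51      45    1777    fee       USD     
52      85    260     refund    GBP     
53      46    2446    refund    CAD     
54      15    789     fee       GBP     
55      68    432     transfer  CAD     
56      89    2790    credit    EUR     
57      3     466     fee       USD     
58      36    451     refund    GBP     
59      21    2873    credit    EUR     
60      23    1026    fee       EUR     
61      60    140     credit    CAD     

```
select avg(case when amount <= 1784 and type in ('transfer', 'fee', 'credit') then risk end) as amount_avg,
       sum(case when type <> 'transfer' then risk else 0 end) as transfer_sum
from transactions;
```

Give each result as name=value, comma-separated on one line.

amount_avg=35.6666666667, transfer_sum=428

[amount_avg: amount <= 1784 and type in ('transfer', 'fee', 'credit')]
txn_id=50: ✗
txn_id=51: ✓ → 45
txn_id=52: ✗
txn_id=53: ✗
txn_id=54: ✓ → 15
txn_id=55: ✓ → 68
txn_id=56: ✗
txn_id=57: ✓ → 3
txn_id=58: ✗
txn_id=59: ✗
txn_id=60: ✓ → 23
txn_id=61: ✓ → 60
amount_avg = (45 + 15 + 68 + 3 + 23 + 60) / 6 = 35.6666666667
—
[transfer_sum: type <> 'transfer']
txn_id=50: ✓ → 5
txn_id=51: ✓ → 45
txn_id=52: ✓ → 85
txn_id=53: ✓ → 46
txn_id=54: ✓ → 15
txn_id=55: ✗
txn_id=56: ✓ → 89
txn_id=57: ✓ → 3
txn_id=58: ✓ → 36
txn_id=59: ✓ → 21
txn_id=60: ✓ → 23
txn_id=61: ✓ → 60
transfer_sum = 5 + 45 + 85 + 46 + 15 + 89 + 3 + 36 + 21 + 23 + 60 = 428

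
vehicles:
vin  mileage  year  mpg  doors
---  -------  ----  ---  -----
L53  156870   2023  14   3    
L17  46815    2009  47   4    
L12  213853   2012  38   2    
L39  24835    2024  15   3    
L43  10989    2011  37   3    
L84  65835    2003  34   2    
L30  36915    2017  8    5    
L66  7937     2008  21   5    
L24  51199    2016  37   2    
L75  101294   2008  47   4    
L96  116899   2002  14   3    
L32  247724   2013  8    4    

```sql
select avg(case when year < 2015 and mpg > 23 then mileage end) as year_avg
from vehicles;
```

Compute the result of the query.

vin=L53: ✗
vin=L17: ✓ → 46815
vin=L12: ✓ → 213853
vin=L39: ✗
vin=L43: ✓ → 10989
vin=L84: ✓ → 65835
vin=L30: ✗
vin=L66: ✗
vin=L24: ✗
vin=L75: ✓ → 101294
vin=L96: ✗
vin=L32: ✗
year_avg = (46815 + 213853 + 10989 + 65835 + 101294) / 5 = 87757.2

87757.2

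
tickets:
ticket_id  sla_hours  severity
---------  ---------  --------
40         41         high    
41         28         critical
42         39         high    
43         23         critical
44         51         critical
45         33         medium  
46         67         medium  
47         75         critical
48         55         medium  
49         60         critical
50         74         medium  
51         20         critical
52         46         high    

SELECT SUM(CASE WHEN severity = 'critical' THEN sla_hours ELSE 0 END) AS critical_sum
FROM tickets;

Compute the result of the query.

257

ticket_id=40: ✗
ticket_id=41: ✓ → 28
ticket_id=42: ✗
ticket_id=43: ✓ → 23
ticket_id=44: ✓ → 51
ticket_id=45: ✗
ticket_id=46: ✗
ticket_id=47: ✓ → 75
ticket_id=48: ✗
ticket_id=49: ✓ → 60
ticket_id=50: ✗
ticket_id=51: ✓ → 20
ticket_id=52: ✗
critical_sum = 28 + 23 + 51 + 75 + 60 + 20 = 257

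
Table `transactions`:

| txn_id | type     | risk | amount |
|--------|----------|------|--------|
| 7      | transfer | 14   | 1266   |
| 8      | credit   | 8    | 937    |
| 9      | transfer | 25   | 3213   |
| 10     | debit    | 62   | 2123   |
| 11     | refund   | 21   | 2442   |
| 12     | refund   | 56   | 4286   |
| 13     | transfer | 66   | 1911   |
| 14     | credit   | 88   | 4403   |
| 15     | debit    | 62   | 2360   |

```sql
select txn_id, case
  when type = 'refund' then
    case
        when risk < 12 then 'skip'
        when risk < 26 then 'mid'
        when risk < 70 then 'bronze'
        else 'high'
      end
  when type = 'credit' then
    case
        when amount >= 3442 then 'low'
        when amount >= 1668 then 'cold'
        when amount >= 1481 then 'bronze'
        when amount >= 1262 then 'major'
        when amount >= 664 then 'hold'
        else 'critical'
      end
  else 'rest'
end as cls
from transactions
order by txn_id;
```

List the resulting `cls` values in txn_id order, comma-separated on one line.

rest, hold, rest, rest, mid, bronze, rest, low, rest

txn_id=7: type='transfer' → outer ELSE → rest
txn_id=8: type='credit' → inner[amount >= 664] → hold
txn_id=9: type='transfer' → outer ELSE → rest
txn_id=10: type='debit' → outer ELSE → rest
txn_id=11: type='refund' → inner[risk < 26] → mid
txn_id=12: type='refund' → inner[risk < 70] → bronze
txn_id=13: type='transfer' → outer ELSE → rest
txn_id=14: type='credit' → inner[amount >= 3442] → low
txn_id=15: type='debit' → outer ELSE → rest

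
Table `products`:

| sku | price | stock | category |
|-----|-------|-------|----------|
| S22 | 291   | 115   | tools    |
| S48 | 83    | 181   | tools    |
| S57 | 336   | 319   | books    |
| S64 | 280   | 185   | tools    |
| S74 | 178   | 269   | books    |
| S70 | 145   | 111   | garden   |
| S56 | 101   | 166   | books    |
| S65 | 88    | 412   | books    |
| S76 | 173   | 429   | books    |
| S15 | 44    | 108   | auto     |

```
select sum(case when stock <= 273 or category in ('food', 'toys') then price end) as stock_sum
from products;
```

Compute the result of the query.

1122

sku=S22: ✓ → 291
sku=S48: ✓ → 83
sku=S57: ✗
sku=S64: ✓ → 280
sku=S74: ✓ → 178
sku=S70: ✓ → 145
sku=S56: ✓ → 101
sku=S65: ✗
sku=S76: ✗
sku=S15: ✓ → 44
stock_sum = 291 + 83 + 280 + 178 + 145 + 101 + 44 = 1122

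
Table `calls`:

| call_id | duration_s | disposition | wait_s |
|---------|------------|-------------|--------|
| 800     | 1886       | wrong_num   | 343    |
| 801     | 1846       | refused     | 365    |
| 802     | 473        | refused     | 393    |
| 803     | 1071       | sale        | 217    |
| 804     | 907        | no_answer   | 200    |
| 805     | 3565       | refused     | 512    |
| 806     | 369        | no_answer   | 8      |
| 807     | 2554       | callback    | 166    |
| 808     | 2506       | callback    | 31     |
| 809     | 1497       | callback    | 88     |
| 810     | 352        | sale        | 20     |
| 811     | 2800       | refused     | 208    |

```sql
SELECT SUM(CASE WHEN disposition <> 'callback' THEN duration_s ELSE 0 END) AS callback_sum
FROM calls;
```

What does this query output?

13269

call_id=800: ✓ → 1886
call_id=801: ✓ → 1846
call_id=802: ✓ → 473
call_id=803: ✓ → 1071
call_id=804: ✓ → 907
call_id=805: ✓ → 3565
call_id=806: ✓ → 369
call_id=807: ✗
call_id=808: ✗
call_id=809: ✗
call_id=810: ✓ → 352
call_id=811: ✓ → 2800
callback_sum = 1886 + 1846 + 473 + 1071 + 907 + 3565 + 369 + 352 + 2800 = 13269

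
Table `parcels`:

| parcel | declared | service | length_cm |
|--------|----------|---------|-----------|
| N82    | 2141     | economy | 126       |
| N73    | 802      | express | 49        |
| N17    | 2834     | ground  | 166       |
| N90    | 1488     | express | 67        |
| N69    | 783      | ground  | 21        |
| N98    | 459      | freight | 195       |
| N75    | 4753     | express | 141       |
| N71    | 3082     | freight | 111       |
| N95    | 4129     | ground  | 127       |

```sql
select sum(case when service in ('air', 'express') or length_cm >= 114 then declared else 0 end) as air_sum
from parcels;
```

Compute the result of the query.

16606

parcel=N82: ✓ → 2141
parcel=N73: ✓ → 802
parcel=N17: ✓ → 2834
parcel=N90: ✓ → 1488
parcel=N69: ✗
parcel=N98: ✓ → 459
parcel=N75: ✓ → 4753
parcel=N71: ✗
parcel=N95: ✓ → 4129
air_sum = 2141 + 802 + 2834 + 1488 + 459 + 4753 + 4129 = 16606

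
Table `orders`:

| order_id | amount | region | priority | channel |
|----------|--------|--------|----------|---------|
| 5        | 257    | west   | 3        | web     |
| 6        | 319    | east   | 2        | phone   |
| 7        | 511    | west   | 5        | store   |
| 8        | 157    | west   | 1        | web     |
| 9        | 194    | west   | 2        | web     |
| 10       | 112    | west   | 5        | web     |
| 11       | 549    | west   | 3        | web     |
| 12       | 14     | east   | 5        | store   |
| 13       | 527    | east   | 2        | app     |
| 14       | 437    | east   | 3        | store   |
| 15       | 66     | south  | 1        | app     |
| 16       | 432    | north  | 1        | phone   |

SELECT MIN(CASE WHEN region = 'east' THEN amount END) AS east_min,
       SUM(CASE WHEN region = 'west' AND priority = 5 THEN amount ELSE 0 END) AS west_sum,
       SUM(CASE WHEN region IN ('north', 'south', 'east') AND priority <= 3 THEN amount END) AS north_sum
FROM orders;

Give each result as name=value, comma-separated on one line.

[east_min: region = 'east']
order_id=5: ✗
order_id=6: ✓ → 319
order_id=7: ✗
order_id=8: ✗
order_id=9: ✗
order_id=10: ✗
order_id=11: ✗
order_id=12: ✓ → 14
order_id=13: ✓ → 527
order_id=14: ✓ → 437
order_id=15: ✗
order_id=16: ✗
east_min = MIN(319, 14, 527, 437) = 14
—
[west_sum: region = 'west' AND priority = 5]
order_id=5: ✗
order_id=6: ✗
order_id=7: ✓ → 511
order_id=8: ✗
order_id=9: ✗
order_id=10: ✓ → 112
order_id=11: ✗
order_id=12: ✗
order_id=13: ✗
order_id=14: ✗
order_id=15: ✗
order_id=16: ✗
west_sum = 511 + 112 = 623
—
[north_sum: region IN ('north', 'south', 'east') AND priority <= 3]
order_id=5: ✗
order_id=6: ✓ → 319
order_id=7: ✗
order_id=8: ✗
order_id=9: ✗
order_id=10: ✗
order_id=11: ✗
order_id=12: ✗
order_id=13: ✓ → 527
order_id=14: ✓ → 437
order_id=15: ✓ → 66
order_id=16: ✓ → 432
north_sum = 319 + 527 + 437 + 66 + 432 = 1781

east_min=14, west_sum=623, north_sum=1781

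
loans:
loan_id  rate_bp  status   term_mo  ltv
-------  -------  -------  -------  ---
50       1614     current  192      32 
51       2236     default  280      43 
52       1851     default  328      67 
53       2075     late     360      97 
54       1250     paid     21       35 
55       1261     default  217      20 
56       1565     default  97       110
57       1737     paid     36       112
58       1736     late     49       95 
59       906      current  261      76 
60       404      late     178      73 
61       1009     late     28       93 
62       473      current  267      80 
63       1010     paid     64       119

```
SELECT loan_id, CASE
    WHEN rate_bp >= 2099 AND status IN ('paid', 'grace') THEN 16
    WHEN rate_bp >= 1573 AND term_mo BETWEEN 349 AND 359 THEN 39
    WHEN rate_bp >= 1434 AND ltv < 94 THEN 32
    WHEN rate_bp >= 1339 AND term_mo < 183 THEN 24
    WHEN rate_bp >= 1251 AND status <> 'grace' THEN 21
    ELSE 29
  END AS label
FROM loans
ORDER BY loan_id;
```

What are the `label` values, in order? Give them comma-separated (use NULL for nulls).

loan_id=50: rate_bp >= 1434 AND ltv < 94 → 32
loan_id=51: rate_bp >= 1434 AND ltv < 94 → 32
loan_id=52: rate_bp >= 1434 AND ltv < 94 → 32
loan_id=53: rate_bp >= 1251 AND status <> 'grace' → 21
loan_id=54: ELSE → 29
loan_id=55: rate_bp >= 1251 AND status <> 'grace' → 21
loan_id=56: rate_bp >= 1339 AND term_mo < 183 → 24
loan_id=57: rate_bp >= 1339 AND term_mo < 183 → 24
loan_id=58: rate_bp >= 1339 AND term_mo < 183 → 24
loan_id=59: ELSE → 29
loan_id=60: ELSE → 29
loan_id=61: ELSE → 29
loan_id=62: ELSE → 29
loan_id=63: ELSE → 29

32, 32, 32, 21, 29, 21, 24, 24, 24, 29, 29, 29, 29, 29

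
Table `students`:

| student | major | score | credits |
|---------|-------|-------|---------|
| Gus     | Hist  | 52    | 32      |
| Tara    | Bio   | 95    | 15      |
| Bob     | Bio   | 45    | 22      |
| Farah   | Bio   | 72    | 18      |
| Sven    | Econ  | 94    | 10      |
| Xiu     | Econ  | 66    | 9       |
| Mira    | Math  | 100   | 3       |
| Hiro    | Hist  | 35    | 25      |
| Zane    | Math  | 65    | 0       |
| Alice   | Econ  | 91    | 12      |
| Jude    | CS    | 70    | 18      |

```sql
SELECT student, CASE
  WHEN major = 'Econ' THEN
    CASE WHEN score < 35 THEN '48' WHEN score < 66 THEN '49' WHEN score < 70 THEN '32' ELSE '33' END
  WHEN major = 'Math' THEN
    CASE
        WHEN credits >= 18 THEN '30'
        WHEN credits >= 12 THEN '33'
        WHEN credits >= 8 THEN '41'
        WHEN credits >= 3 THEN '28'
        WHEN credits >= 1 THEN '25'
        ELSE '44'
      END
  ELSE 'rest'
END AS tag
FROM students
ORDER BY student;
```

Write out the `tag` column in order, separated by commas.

33, rest, rest, rest, rest, rest, 28, 33, rest, 32, 44

student=Alice: major='Econ' → inner[ELSE] → 33
student=Bob: major='Bio' → outer ELSE → rest
student=Farah: major='Bio' → outer ELSE → rest
student=Gus: major='Hist' → outer ELSE → rest
student=Hiro: major='Hist' → outer ELSE → rest
student=Jude: major='CS' → outer ELSE → rest
student=Mira: major='Math' → inner[credits >= 3] → 28
student=Sven: major='Econ' → inner[ELSE] → 33
student=Tara: major='Bio' → outer ELSE → rest
student=Xiu: major='Econ' → inner[score < 70] → 32
student=Zane: major='Math' → inner[ELSE] → 44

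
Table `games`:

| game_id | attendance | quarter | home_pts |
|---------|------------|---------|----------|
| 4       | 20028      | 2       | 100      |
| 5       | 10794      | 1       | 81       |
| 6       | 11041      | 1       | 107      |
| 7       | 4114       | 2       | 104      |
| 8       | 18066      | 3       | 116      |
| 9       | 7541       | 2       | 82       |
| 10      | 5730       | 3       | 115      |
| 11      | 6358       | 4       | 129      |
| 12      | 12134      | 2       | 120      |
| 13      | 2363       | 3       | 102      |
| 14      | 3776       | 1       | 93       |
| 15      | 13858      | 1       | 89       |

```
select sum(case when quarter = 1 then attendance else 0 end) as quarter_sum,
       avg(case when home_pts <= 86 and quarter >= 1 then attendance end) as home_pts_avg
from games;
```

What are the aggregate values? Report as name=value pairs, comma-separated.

[quarter_sum: quarter = 1]
game_id=4: ✗
game_id=5: ✓ → 10794
game_id=6: ✓ → 11041
game_id=7: ✗
game_id=8: ✗
game_id=9: ✗
game_id=10: ✗
game_id=11: ✗
game_id=12: ✗
game_id=13: ✗
game_id=14: ✓ → 3776
game_id=15: ✓ → 13858
quarter_sum = 10794 + 11041 + 3776 + 13858 = 39469
—
[home_pts_avg: home_pts <= 86 and quarter >= 1]
game_id=4: ✗
game_id=5: ✓ → 10794
game_id=6: ✗
game_id=7: ✗
game_id=8: ✗
game_id=9: ✓ → 7541
game_id=10: ✗
game_id=11: ✗
game_id=12: ✗
game_id=13: ✗
game_id=14: ✗
game_id=15: ✗
home_pts_avg = (10794 + 7541) / 2 = 9167.5

quarter_sum=39469, home_pts_avg=9167.5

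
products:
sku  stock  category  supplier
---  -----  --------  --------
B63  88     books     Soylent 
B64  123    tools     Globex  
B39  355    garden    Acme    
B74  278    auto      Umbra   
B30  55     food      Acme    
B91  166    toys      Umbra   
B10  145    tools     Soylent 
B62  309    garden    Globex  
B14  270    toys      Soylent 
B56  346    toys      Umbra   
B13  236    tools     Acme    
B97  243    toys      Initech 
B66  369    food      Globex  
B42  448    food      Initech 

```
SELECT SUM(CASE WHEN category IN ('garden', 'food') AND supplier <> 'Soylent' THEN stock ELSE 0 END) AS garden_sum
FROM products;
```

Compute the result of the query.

sku=B63: ✗
sku=B64: ✗
sku=B39: ✓ → 355
sku=B74: ✗
sku=B30: ✓ → 55
sku=B91: ✗
sku=B10: ✗
sku=B62: ✓ → 309
sku=B14: ✗
sku=B56: ✗
sku=B13: ✗
sku=B97: ✗
sku=B66: ✓ → 369
sku=B42: ✓ → 448
garden_sum = 355 + 55 + 309 + 369 + 448 = 1536

1536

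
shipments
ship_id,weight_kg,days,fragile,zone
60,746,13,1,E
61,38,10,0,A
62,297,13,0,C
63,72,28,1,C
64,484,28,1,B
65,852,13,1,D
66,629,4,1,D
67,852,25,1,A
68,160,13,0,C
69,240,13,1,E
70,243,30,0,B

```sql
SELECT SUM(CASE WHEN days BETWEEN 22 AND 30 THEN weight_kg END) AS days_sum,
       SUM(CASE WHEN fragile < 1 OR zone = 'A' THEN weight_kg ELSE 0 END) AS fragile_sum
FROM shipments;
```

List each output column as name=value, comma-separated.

days_sum=1651, fragile_sum=1590

[days_sum: days BETWEEN 22 AND 30]
ship_id=60: ✗
ship_id=61: ✗
ship_id=62: ✗
ship_id=63: ✓ → 72
ship_id=64: ✓ → 484
ship_id=65: ✗
ship_id=66: ✗
ship_id=67: ✓ → 852
ship_id=68: ✗
ship_id=69: ✗
ship_id=70: ✓ → 243
days_sum = 72 + 484 + 852 + 243 = 1651
—
[fragile_sum: fragile < 1 OR zone = 'A']
ship_id=60: ✗
ship_id=61: ✓ → 38
ship_id=62: ✓ → 297
ship_id=63: ✗
ship_id=64: ✗
ship_id=65: ✗
ship_id=66: ✗
ship_id=67: ✓ → 852
ship_id=68: ✓ → 160
ship_id=69: ✗
ship_id=70: ✓ → 243
fragile_sum = 38 + 297 + 852 + 160 + 243 = 1590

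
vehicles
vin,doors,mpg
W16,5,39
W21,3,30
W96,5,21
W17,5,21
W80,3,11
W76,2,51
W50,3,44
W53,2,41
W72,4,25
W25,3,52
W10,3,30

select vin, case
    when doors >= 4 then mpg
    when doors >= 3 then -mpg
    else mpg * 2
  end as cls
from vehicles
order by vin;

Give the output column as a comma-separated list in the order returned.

vin=W10: doors >= 3 → -30
vin=W16: doors >= 4 → 39
vin=W17: doors >= 4 → 21
vin=W21: doors >= 3 → -30
vin=W25: doors >= 3 → -52
vin=W50: doors >= 3 → -44
vin=W53: ELSE → 82
vin=W72: doors >= 4 → 25
vin=W76: ELSE → 102
vin=W80: doors >= 3 → -11
vin=W96: doors >= 4 → 21

-30, 39, 21, -30, -52, -44, 82, 25, 102, -11, 21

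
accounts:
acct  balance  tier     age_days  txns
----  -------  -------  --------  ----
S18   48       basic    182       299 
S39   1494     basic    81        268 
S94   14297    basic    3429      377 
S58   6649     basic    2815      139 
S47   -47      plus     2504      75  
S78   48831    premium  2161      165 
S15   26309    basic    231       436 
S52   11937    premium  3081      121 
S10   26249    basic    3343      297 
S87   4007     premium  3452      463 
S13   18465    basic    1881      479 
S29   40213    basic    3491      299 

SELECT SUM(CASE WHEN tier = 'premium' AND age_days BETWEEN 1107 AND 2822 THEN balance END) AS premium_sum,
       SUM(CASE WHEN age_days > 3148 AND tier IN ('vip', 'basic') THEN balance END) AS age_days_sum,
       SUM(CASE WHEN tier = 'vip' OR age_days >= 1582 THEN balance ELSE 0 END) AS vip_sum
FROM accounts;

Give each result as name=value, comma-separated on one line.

[premium_sum: tier = 'premium' AND age_days BETWEEN 1107 AND 2822]
acct=S18: ✗
acct=S39: ✗
acct=S94: ✗
acct=S58: ✗
acct=S47: ✗
acct=S78: ✓ → 48831
acct=S15: ✗
acct=S52: ✗
acct=S10: ✗
acct=S87: ✗
acct=S13: ✗
acct=S29: ✗
premium_sum = 48831
—
[age_days_sum: age_days > 3148 AND tier IN ('vip', 'basic')]
acct=S18: ✗
acct=S39: ✗
acct=S94: ✓ → 14297
acct=S58: ✗
acct=S47: ✗
acct=S78: ✗
acct=S15: ✗
acct=S52: ✗
acct=S10: ✓ → 26249
acct=S87: ✗
acct=S13: ✗
acct=S29: ✓ → 40213
age_days_sum = 14297 + 26249 + 40213 = 80759
—
[vip_sum: tier = 'vip' OR age_days >= 1582]
acct=S18: ✗
acct=S39: ✗
acct=S94: ✓ → 14297
acct=S58: ✓ → 6649
acct=S47: ✓ → -47
acct=S78: ✓ → 48831
acct=S15: ✗
acct=S52: ✓ → 11937
acct=S10: ✓ → 26249
acct=S87: ✓ → 4007
acct=S13: ✓ → 18465
acct=S29: ✓ → 40213
vip_sum = 14297 + 6649 + -47 + 48831 + 11937 + 26249 + 4007 + 18465 + 40213 = 170601

premium_sum=48831, age_days_sum=80759, vip_sum=170601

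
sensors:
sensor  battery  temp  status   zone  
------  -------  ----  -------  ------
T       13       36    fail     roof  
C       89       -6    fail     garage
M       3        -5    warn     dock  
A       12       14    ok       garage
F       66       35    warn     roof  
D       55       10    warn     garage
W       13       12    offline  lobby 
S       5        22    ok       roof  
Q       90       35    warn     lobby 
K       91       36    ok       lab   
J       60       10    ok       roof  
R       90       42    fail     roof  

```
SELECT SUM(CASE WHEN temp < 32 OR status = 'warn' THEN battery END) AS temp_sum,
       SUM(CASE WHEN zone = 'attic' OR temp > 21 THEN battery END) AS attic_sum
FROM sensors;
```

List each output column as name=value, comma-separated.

[temp_sum: temp < 32 OR status = 'warn']
sensor=T: ✗
sensor=C: ✓ → 89
sensor=M: ✓ → 3
sensor=A: ✓ → 12
sensor=F: ✓ → 66
sensor=D: ✓ → 55
sensor=W: ✓ → 13
sensor=S: ✓ → 5
sensor=Q: ✓ → 90
sensor=K: ✗
sensor=J: ✓ → 60
sensor=R: ✗
temp_sum = 89 + 3 + 12 + 66 + 55 + 13 + 5 + 90 + 60 = 393
—
[attic_sum: zone = 'attic' OR temp > 21]
sensor=T: ✓ → 13
sensor=C: ✗
sensor=M: ✗
sensor=A: ✗
sensor=F: ✓ → 66
sensor=D: ✗
sensor=W: ✗
sensor=S: ✓ → 5
sensor=Q: ✓ → 90
sensor=K: ✓ → 91
sensor=J: ✗
sensor=R: ✓ → 90
attic_sum = 13 + 66 + 5 + 90 + 91 + 90 = 355

temp_sum=393, attic_sum=355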